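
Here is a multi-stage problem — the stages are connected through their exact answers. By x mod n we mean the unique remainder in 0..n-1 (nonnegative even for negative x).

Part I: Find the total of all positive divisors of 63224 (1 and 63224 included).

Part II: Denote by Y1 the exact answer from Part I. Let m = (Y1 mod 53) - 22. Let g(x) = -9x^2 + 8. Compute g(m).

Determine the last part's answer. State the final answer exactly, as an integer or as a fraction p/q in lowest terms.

-136

Part I: 63224 = 2^3 * 7 * 1129; sigma = (1 + 2 + 4 + 8) * (1 + 7) * (1 + 1129) = 15 * 8 * 1130 = 135600; answer 135600
Part II: Y1 = 135600; m = 4; -9*(4)^2 + 8 = (-144) + (8) = -136; answer -136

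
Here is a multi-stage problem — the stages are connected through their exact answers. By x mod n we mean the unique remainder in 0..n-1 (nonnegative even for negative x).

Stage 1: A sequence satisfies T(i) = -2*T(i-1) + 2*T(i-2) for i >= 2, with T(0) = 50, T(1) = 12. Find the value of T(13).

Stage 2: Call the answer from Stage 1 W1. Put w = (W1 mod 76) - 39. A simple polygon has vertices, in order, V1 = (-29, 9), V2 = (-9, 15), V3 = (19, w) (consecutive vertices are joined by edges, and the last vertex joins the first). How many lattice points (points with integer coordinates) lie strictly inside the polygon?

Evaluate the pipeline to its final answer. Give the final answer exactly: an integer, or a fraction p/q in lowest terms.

Stage 1: T(2) = -2*(12) + 2*(50) = 76; iterating: T(2)=76, T(3)=-128, T(4)=408, T(5)=-1072, T(6)=2960, T(7)=-8064, T(8)=22048, T(9)=-60224, T(10)=164544, T(11)=-449536, T(12)=1228160, T(13)=-3355392; answer -3355392
Stage 2: W1 = -3355392; w = -31; cross terms: (-29*15 - -9*9)=-354, (-9*-31 - 19*15)=-6, (19*9 - -29*-31)=-728; twice the area = |-1088| = 1088; area = 544; boundary points = 2 + 2 + 8 = 12; strictly interior points = area - boundary/2 + 1 = 539; answer 539

539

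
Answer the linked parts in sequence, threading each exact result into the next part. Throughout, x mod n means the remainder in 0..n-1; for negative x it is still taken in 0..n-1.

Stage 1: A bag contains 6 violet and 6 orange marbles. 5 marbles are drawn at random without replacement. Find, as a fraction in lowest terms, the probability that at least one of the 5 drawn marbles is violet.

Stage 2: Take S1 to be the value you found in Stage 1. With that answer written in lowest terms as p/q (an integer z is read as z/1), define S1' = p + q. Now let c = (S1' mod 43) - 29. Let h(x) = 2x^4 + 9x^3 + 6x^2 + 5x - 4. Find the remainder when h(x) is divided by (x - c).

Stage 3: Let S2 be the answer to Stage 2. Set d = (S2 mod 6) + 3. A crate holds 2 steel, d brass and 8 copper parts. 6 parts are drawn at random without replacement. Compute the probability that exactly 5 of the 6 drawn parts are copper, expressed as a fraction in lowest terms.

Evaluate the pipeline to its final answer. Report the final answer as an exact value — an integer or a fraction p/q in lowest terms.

Stage 1: total draws C(12,5) = 792; complement C(6,5) = 6; favorable 792 - 6 = 786; P = 131/132; answer 131/132
Stage 2: S1 = 131/132; threaded value p + q = 263; c = -24; remainder = value at the root: 2*(-24)^4 + 9*(-24)^3 + 6*(-24)^2 + 5*(-24)^1 - 4 = (663552) + (-124416) + (3456) + (-120) + (-4) = 542468; answer 542468
Stage 3: S2 = 542468; d = 5; total draws C(15,6) = 5005; favorable C(8,5)*C(7,1) = 392; P = 56/715; answer 56/715

56/715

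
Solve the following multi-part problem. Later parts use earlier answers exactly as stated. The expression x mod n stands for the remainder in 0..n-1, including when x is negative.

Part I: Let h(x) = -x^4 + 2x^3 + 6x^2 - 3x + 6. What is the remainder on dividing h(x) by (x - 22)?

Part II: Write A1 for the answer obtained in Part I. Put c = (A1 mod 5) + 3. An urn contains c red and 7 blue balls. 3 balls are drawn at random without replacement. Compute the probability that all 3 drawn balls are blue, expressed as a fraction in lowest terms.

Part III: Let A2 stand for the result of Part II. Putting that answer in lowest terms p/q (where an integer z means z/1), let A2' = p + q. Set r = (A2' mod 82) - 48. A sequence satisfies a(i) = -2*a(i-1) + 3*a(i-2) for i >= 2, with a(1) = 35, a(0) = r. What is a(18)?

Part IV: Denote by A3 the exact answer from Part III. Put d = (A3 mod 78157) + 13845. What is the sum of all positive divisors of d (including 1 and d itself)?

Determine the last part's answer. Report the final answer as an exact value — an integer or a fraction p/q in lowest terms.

103176

Part I: remainder = value at the root: -1*(22)^4 + 2*(22)^3 + 6*(22)^2 - 3*(22)^1 + 6 = (-234256) + (21296) + (2904) + (-66) + (6) = -210116; answer -210116
Part II: A1 = -210116; c = 7; total draws C(14,3) = 364; favorable C(7,3) = 35; P = 5/52; answer 5/52
Part III: A2 = 5/52; threaded value p + q = 57; r = 9; a(2) = -2*(35) + 3*(9) = -43; iterating: a(2)=-43, a(3)=191, a(4)=-511, a(5)=1595, a(6)=-4723, a(7)=14231, a(8)=-42631, a(9)=127955, a(10)=-383803, a(11)=1151471, a(12)=-3454351, a(13)=10363115, a(14)=-31089283, a(15)=93267911, a(16)=-279803671, a(17)=839411075, a(18)=-2518233163; answer -2518233163
Part IV: A3 = -2518233163; d = 77379; 77379 = 3 * 25793; sigma = (1 + 3) * (1 + 25793) = 4 * 25794 = 103176; answer 103176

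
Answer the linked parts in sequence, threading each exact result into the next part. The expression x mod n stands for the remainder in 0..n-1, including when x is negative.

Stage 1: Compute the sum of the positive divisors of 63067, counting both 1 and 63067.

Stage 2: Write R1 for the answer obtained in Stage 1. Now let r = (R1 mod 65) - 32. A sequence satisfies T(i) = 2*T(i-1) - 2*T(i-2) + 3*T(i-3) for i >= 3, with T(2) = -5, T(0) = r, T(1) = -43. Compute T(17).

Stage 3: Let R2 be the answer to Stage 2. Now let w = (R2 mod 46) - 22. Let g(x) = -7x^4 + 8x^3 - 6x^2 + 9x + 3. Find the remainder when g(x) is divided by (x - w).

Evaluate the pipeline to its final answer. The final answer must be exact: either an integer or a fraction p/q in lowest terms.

-546921

Stage 1: 63067 is prime, so its only divisors are 1 and 63067; sigma = 1 + 63067 = 63068; answer 63068
Stage 2: R1 = 63068; r = -14; T(3) = 2*(-5) - 2*(-43) + 3*(-14) = 34; iterating: T(3)=34, T(4)=-51, T(5)=-185, T(6)=-166, T(7)=-115, T(8)=-453, T(9)=-1174, T(10)=-1787, T(11)=-2585, T(12)=-5118, T(13)=-10427, T(14)=-18373, T(15)=-31246, T(16)=-57027, T(17)=-106681; answer -106681
Stage 3: R2 = -106681; w = 17; remainder = value at the root: -7*(17)^4 + 8*(17)^3 - 6*(17)^2 + 9*(17)^1 + 3 = (-584647) + (39304) + (-1734) + (153) + (3) = -546921; answer -546921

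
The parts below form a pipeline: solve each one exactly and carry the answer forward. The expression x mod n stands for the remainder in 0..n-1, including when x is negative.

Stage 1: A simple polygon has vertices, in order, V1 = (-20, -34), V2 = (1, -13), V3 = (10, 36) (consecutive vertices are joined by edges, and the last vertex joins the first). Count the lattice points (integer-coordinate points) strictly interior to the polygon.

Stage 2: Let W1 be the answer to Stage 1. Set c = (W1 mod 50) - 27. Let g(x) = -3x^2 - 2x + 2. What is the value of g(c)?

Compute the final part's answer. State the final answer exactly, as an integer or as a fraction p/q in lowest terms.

Stage 1: cross terms: (-20*-13 - 1*-34)=294, (1*36 - 10*-13)=166, (10*-34 - -20*36)=380; twice the area = |840| = 840; area = 420; boundary points = 21 + 1 + 10 = 32; strictly interior points = area - boundary/2 + 1 = 405; answer 405
Stage 2: W1 = 405; c = -22; -3*(-22)^2 - 2*(-22)^1 + 2 = (-1452) + (44) + (2) = -1406; answer -1406

-1406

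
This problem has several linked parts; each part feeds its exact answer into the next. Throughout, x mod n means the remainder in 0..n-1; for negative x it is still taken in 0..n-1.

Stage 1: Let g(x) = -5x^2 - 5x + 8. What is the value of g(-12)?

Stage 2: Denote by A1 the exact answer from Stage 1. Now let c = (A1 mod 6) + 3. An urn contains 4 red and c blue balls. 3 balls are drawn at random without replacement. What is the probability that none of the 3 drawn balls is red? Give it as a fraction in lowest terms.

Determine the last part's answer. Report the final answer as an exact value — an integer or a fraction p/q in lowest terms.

5/42

Stage 1: -5*(-12)^2 - 5*(-12)^1 + 8 = (-720) + (60) + (8) = -652; answer -652
Stage 2: A1 = -652; c = 5; total draws C(9,3) = 84; favorable C(5,3) = 10; P = 5/42; answer 5/42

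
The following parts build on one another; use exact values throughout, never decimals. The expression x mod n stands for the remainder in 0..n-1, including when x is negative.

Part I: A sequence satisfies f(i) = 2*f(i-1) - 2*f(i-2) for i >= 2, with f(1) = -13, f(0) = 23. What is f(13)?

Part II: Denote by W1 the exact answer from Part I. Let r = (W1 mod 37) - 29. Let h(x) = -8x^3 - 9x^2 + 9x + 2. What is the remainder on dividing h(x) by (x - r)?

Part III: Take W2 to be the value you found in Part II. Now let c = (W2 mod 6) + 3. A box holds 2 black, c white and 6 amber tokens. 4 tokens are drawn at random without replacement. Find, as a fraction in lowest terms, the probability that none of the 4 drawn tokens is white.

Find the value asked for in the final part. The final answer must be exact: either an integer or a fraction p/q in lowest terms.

7/33

Part I: f(2) = 2*(-13) - 2*(23) = -72; iterating: f(2)=-72, f(3)=-118, f(4)=-92, f(5)=52, f(6)=288, f(7)=472, f(8)=368, f(9)=-208, f(10)=-1152, f(11)=-1888, f(12)=-1472, f(13)=832; answer 832
Part II: W1 = 832; r = -11; remainder = value at the root: -8*(-11)^3 - 9*(-11)^2 + 9*(-11)^1 + 2 = (10648) + (-1089) + (-99) + (2) = 9462; answer 9462
Part III: W2 = 9462; c = 3; total draws C(11,4) = 330; favorable C(8,4) = 70; P = 7/33; answer 7/33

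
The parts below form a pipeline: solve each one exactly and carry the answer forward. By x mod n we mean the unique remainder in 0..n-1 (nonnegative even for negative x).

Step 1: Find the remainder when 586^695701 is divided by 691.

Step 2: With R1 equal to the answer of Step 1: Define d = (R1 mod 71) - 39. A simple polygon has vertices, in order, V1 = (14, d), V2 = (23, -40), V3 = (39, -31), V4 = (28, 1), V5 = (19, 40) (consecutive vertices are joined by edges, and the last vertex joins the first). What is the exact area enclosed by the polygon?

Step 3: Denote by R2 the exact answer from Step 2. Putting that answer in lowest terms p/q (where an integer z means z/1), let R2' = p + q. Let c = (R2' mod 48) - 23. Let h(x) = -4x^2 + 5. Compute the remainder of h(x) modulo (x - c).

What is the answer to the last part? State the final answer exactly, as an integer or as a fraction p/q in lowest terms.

-395

Step 1: squarings mod 691: 586^1=586, 586^2=660, 586^4=270, 586^8=345, 586^16=173, 586^32=216, 586^64=359, 586^128=355, 586^256=263, 586^512=69, 586^1024=615, 586^2048=248, 586^4096=5, 586^8192=25, 586^16384=625, 586^32768=210, 586^65536=567, 586^131072=174, 586^262144=563, 586^524288=491; 586^695701 = 586^1 * 586^4 * 586^16 * 586^128 * 586^256 * 586^1024 * 586^2048 * 586^4096 * 586^32768 * 586^131072 * 586^524288 = 618 (mod 691); answer 618
Step 2: R1 = 618; d = 11; cross terms: (14*-40 - 23*11)=-813, (23*-31 - 39*-40)=847, (39*1 - 28*-31)=907, (28*40 - 19*1)=1101, (19*11 - 14*40)=-351; twice the area = |1691| = 1691; area = 1691/2; answer 1691/2
Step 3: R2 = 1691/2; threaded value p + q = 1693; c = -10; remainder = value at the root: -4*(-10)^2 + 5 = (-400) + (5) = -395; answer -395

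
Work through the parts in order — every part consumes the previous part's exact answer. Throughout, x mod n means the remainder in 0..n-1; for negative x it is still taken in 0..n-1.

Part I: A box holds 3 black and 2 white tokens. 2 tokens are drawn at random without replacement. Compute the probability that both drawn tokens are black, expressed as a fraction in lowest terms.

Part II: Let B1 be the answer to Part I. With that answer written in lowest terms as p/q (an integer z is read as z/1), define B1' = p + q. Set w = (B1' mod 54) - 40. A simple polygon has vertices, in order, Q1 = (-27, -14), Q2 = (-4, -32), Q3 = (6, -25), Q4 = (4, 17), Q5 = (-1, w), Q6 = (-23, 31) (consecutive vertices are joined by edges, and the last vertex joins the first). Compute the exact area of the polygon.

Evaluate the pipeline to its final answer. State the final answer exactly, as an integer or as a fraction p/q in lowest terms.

Part I: total draws C(5,2) = 10; favorable C(3,2) = 3; P = 3/10; answer 3/10
Part II: B1 = 3/10; threaded value p + q = 13; w = -27; cross terms: (-27*-32 - -4*-14)=808, (-4*-25 - 6*-32)=292, (6*17 - 4*-25)=202, (4*-27 - -1*17)=-91, (-1*31 - -23*-27)=-652, (-23*-14 - -27*31)=1159; twice the area = |1718| = 1718; area = 859; answer 859

859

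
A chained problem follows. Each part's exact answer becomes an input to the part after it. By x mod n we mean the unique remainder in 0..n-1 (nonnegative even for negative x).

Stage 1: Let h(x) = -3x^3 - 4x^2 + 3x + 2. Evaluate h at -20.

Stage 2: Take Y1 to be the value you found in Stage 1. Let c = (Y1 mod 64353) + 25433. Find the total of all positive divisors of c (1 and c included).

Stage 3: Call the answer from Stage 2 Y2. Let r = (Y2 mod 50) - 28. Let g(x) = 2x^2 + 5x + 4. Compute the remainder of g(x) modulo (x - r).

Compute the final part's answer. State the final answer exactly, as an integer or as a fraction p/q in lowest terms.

1226

Stage 1: -3*(-20)^3 - 4*(-20)^2 + 3*(-20)^1 + 2 = (24000) + (-1600) + (-60) + (2) = 22342; answer 22342
Stage 2: Y1 = 22342; c = 47775; 47775 = 3 * 5^2 * 7^2 * 13; sigma = (1 + 3) * (1 + 5 + 25) * (1 + 7 + 49) * (1 + 13) = 4 * 31 * 57 * 14 = 98952; answer 98952
Stage 3: Y2 = 98952; r = -26; remainder = value at the root: 2*(-26)^2 + 5*(-26)^1 + 4 = (1352) + (-130) + (4) = 1226; answer 1226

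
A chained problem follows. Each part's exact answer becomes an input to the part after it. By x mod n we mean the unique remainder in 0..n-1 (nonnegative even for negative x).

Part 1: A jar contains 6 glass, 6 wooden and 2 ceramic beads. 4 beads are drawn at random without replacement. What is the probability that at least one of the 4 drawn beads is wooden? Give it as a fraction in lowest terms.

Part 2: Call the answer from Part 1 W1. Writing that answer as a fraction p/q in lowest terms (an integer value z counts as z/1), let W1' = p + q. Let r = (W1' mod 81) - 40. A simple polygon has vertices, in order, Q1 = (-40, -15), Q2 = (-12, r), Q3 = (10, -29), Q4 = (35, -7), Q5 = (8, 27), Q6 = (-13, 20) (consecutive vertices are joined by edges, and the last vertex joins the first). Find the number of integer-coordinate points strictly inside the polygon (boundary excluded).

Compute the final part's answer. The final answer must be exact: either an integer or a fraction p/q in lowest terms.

Part 1: total draws C(14,4) = 1001; complement C(8,4) = 70; favorable 1001 - 70 = 931; P = 133/143; answer 133/143
Part 2: W1 = 133/143; threaded value p + q = 276; r = -7; cross terms: (-40*-7 - -12*-15)=100, (-12*-29 - 10*-7)=418, (10*-7 - 35*-29)=945, (35*27 - 8*-7)=1001, (8*20 - -13*27)=511, (-13*-15 - -40*20)=995; twice the area = |3970| = 3970; area = 1985; boundary points = 4 + 22 + 1 + 1 + 7 + 1 = 36; strictly interior points = area - boundary/2 + 1 = 1968; answer 1968

1968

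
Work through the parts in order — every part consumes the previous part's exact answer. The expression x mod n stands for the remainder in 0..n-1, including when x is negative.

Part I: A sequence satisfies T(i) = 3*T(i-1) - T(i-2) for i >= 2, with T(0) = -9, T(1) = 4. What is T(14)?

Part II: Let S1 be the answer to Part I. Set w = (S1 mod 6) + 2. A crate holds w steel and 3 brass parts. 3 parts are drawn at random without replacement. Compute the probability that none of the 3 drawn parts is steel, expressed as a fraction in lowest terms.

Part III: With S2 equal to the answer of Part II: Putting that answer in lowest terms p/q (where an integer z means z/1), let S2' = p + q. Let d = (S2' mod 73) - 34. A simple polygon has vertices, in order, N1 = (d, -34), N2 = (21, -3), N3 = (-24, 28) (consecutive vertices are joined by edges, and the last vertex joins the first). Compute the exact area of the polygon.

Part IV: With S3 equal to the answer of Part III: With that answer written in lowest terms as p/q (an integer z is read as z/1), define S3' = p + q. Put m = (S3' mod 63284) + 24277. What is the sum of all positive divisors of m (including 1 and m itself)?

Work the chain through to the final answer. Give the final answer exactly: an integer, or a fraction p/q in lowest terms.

Part I: T(2) = 3*(4) - 1*(-9) = 21; iterating: T(2)=21, T(3)=59, T(4)=156, T(5)=409, T(6)=1071, T(7)=2804, T(8)=7341, T(9)=19219, T(10)=50316, T(11)=131729, T(12)=344871, T(13)=902884, T(14)=2363781; answer 2363781
Part II: S1 = 2363781; w = 5; total draws C(8,3) = 56; favorable C(3,3) = 1; P = 1/56; answer 1/56
Part III: S2 = 1/56; threaded value p + q = 57; d = 23; cross terms: (23*-3 - 21*-34)=645, (21*28 - -24*-3)=516, (-24*-34 - 23*28)=172; twice the area = |1333| = 1333; area = 1333/2; answer 1333/2
Part IV: S3 = 1333/2; threaded value p + q = 1335; m = 25612; 25612 = 2^2 * 19 * 337; sigma = (1 + 2 + 4) * (1 + 19) * (1 + 337) = 7 * 20 * 338 = 47320; answer 47320

47320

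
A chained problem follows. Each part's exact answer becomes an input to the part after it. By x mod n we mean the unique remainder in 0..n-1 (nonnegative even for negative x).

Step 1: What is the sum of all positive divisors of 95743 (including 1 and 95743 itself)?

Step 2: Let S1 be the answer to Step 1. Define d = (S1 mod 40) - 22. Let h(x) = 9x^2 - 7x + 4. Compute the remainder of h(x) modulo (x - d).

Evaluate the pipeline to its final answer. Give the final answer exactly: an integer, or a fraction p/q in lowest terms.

4514

Step 1: 95743 = 67 * 1429; sigma = (1 + 67) * (1 + 1429) = 68 * 1430 = 97240; answer 97240
Step 2: S1 = 97240; d = -22; remainder = value at the root: 9*(-22)^2 - 7*(-22)^1 + 4 = (4356) + (154) + (4) = 4514; answer 4514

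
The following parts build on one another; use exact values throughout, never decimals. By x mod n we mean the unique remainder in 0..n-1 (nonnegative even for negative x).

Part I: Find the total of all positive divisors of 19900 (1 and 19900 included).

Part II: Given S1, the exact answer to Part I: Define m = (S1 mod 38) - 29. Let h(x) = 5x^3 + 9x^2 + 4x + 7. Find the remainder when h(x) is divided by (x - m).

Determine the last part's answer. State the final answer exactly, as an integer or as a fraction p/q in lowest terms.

Part I: 19900 = 2^2 * 5^2 * 199; sigma = (1 + 2 + 4) * (1 + 5 + 25) * (1 + 199) = 7 * 31 * 200 = 43400; answer 43400
Part II: S1 = 43400; m = -25; remainder = value at the root: 5*(-25)^3 + 9*(-25)^2 + 4*(-25)^1 + 7 = (-78125) + (5625) + (-100) + (7) = -72593; answer -72593

-72593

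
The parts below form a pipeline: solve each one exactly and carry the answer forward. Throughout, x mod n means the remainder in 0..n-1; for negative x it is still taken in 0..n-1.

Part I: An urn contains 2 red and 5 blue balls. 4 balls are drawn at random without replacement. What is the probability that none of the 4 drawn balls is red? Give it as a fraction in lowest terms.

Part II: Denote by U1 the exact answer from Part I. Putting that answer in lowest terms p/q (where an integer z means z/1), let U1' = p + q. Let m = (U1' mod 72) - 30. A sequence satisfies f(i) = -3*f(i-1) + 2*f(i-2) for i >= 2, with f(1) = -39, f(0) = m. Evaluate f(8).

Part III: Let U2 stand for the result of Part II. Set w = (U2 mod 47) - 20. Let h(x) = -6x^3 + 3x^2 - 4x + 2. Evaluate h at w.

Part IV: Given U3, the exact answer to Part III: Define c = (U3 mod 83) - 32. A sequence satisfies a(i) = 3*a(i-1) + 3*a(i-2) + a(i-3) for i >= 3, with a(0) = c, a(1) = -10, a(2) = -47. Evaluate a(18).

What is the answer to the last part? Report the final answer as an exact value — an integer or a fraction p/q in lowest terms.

Part I: total draws C(7,4) = 35; favorable C(5,4) = 5; P = 1/7; answer 1/7
Part II: U1 = 1/7; threaded value p + q = 8; m = -22; f(2) = -3*(-39) + 2*(-22) = 73; iterating: f(2)=73, f(3)=-297, f(4)=1037, f(5)=-3705, f(6)=13189, f(7)=-46977, f(8)=167309; answer 167309
Part III: U2 = 167309; w = 16; -6*(16)^3 + 3*(16)^2 - 4*(16)^1 + 2 = (-24576) + (768) + (-64) + (2) = -23870; answer -23870
Part IV: U3 = -23870; c = 2; a(3) = 3*(-47) + 3*(-10) + 1*(2) = -169; iterating: a(3)=-169, a(4)=-658, a(5)=-2528, a(6)=-9727, a(7)=-37423, a(8)=-143978, a(9)=-553930, a(10)=-2131147, a(11)=-8199209, a(12)=-31544998, a(13)=-121363768, a(14)=-466925507, a(15)=-1796412823, a(16)=-6911378758, a(17)=-26590300250, a(18)=-102301449847; answer -102301449847

-102301449847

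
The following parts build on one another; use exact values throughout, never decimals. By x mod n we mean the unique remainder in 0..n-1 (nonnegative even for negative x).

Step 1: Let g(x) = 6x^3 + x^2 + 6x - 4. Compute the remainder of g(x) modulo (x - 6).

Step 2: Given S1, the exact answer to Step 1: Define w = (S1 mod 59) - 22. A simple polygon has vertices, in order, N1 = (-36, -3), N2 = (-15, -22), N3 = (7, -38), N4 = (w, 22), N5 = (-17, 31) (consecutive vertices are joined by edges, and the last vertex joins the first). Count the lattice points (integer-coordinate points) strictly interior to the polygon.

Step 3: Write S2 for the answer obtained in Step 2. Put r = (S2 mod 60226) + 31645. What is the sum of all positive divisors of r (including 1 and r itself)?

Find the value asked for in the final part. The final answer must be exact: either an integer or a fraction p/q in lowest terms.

67032

Step 1: remainder = value at the root: 6*(6)^3 + 1*(6)^2 + 6*(6)^1 - 4 = (1296) + (36) + (36) + (-4) = 1364; answer 1364
Step 2: S1 = 1364; w = -15; cross terms: (-36*-22 - -15*-3)=747, (-15*-38 - 7*-22)=724, (7*22 - -15*-38)=-416, (-15*31 - -17*22)=-91, (-17*-3 - -36*31)=1167; twice the area = |2131| = 2131; area = 2131/2; boundary points = 1 + 2 + 2 + 1 + 1 = 7; strictly interior points = area - boundary/2 + 1 = 1063; answer 1063
Step 3: S2 = 1063; r = 32708; 32708 = 2^2 * 13 * 17 * 37; sigma = (1 + 2 + 4) * (1 + 13) * (1 + 17) * (1 + 37) = 7 * 14 * 18 * 38 = 67032; answer 67032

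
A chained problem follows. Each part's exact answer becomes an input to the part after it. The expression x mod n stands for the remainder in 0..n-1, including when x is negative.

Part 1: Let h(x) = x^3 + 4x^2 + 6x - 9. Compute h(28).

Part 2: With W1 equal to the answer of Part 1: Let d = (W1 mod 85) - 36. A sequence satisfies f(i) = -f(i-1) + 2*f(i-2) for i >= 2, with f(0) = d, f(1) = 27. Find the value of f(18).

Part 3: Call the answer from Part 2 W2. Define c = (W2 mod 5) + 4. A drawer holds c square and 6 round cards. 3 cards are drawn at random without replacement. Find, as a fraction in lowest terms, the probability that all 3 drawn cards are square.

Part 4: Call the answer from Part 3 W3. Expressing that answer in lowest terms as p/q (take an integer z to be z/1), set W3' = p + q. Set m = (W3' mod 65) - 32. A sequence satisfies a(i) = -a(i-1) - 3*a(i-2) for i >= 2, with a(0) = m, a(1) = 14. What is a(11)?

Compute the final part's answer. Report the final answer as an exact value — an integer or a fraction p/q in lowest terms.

3449

Part 1: 1*(28)^3 + 4*(28)^2 + 6*(28)^1 - 9 = (21952) + (3136) + (168) + (-9) = 25247; answer 25247
Part 2: W1 = 25247; d = -34; f(2) = -1*(27) + 2*(-34) = -95; iterating: f(2)=-95, f(3)=149, f(4)=-339, f(5)=637, f(6)=-1315, f(7)=2589, f(8)=-5219, f(9)=10397, f(10)=-20835, f(11)=41629, f(12)=-83299, f(13)=166557, f(14)=-333155, f(15)=666269, f(16)=-1332579, f(17)=2665117, f(18)=-5330275; answer -5330275
Part 3: W2 = -5330275; c = 4; total draws C(10,3) = 120; favorable C(4,3) = 4; P = 1/30; answer 1/30
Part 4: W3 = 1/30; threaded value p + q = 31; m = -1; a(2) = -1*(14) - 3*(-1) = -11; iterating: a(2)=-11, a(3)=-31, a(4)=64, a(5)=29, a(6)=-221, a(7)=134, a(8)=529, a(9)=-931, a(10)=-656, a(11)=3449; answer 3449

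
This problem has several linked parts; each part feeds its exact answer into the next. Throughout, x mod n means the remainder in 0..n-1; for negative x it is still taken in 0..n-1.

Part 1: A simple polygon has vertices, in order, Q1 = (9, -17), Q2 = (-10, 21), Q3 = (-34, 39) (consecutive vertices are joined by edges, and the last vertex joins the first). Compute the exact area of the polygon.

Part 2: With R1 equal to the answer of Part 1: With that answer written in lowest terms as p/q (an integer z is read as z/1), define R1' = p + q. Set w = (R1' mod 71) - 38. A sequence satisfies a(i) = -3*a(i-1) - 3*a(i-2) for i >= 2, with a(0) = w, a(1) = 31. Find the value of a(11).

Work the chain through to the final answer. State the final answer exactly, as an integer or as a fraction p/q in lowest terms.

18711

Part 1: cross terms: (9*21 - -10*-17)=19, (-10*39 - -34*21)=324, (-34*-17 - 9*39)=227; twice the area = |570| = 570; area = 285; answer 285
Part 2: R1 = 285; threaded value p + q = 286; w = -36; a(2) = -3*(31) - 3*(-36) = 15; iterating: a(2)=15, a(3)=-138, a(4)=369, a(5)=-693, a(6)=972, a(7)=-837, a(8)=-405, a(9)=3726, a(10)=-9963, a(11)=18711; answer 18711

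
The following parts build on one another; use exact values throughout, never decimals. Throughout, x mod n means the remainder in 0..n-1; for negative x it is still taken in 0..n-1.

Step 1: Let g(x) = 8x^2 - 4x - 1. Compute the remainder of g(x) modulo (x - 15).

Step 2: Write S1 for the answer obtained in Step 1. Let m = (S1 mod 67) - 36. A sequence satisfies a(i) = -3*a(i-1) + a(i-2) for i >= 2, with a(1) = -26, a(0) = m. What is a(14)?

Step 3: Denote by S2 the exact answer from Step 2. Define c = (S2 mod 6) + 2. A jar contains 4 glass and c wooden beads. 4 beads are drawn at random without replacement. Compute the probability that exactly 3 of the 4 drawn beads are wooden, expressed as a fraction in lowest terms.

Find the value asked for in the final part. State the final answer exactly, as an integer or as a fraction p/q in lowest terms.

8/21

Step 1: remainder = value at the root: 8*(15)^2 - 4*(15)^1 - 1 = (1800) + (-60) + (-1) = 1739; answer 1739
Step 2: S1 = 1739; m = 28; a(2) = -3*(-26) + 1*(28) = 106; iterating: a(2)=106, a(3)=-344, a(4)=1138, a(5)=-3758, a(6)=12412, a(7)=-40994, a(8)=135394, a(9)=-447176, a(10)=1476922, a(11)=-4877942, a(12)=16110748, a(13)=-53210186, a(14)=175741306; answer 175741306
Step 3: S2 = 175741306; c = 6; total draws C(10,4) = 210; favorable C(6,3)*C(4,1) = 80; P = 8/21; answer 8/21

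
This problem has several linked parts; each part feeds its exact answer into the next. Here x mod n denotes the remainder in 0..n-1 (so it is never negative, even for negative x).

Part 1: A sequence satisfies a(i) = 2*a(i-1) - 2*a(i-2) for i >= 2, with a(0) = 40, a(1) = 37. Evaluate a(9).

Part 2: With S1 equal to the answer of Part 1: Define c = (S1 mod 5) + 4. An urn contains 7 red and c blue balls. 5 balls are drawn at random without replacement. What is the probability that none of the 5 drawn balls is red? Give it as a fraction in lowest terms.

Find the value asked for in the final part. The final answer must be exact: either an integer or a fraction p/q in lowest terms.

2/429

Part 1: a(2) = 2*(37) - 2*(40) = -6; iterating: a(2)=-6, a(3)=-86, a(4)=-160, a(5)=-148, a(6)=24, a(7)=344, a(8)=640, a(9)=592; answer 592
Part 2: S1 = 592; c = 6; total draws C(13,5) = 1287; favorable C(6,5) = 6; P = 2/429; answer 2/429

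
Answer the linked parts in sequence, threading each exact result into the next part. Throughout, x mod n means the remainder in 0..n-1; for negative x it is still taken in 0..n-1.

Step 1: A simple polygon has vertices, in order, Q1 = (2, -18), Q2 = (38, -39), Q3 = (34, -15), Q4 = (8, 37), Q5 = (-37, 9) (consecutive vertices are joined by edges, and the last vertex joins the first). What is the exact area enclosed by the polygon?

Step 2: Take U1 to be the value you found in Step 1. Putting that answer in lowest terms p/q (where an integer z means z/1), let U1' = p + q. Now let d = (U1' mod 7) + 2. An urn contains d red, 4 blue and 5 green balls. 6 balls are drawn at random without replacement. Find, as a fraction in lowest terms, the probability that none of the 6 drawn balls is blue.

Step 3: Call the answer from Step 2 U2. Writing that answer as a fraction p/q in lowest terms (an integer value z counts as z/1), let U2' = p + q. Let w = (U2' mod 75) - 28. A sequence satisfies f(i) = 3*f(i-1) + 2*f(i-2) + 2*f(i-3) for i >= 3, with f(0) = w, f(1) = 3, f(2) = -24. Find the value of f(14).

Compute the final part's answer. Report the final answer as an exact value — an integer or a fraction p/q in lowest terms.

-96760884

Step 1: cross terms: (2*-39 - 38*-18)=606, (38*-15 - 34*-39)=756, (34*37 - 8*-15)=1378, (8*9 - -37*37)=1441, (-37*-18 - 2*9)=648; twice the area = |4829| = 4829; area = 4829/2; answer 4829/2
Step 2: U1 = 4829/2; threaded value p + q = 4831; d = 3; total draws C(12,6) = 924; favorable C(8,6) = 28; P = 1/33; answer 1/33
Step 3: U2 = 1/33; threaded value p + q = 34; w = 6; f(3) = 3*(-24) + 2*(3) + 2*(6) = -54; iterating: f(3)=-54, f(4)=-204, f(5)=-768, f(6)=-2820, f(7)=-10404, f(8)=-38388, f(9)=-141612, f(10)=-522420, f(11)=-1927260, f(12)=-7109844, f(13)=-26228892, f(14)=-96760884; answer -96760884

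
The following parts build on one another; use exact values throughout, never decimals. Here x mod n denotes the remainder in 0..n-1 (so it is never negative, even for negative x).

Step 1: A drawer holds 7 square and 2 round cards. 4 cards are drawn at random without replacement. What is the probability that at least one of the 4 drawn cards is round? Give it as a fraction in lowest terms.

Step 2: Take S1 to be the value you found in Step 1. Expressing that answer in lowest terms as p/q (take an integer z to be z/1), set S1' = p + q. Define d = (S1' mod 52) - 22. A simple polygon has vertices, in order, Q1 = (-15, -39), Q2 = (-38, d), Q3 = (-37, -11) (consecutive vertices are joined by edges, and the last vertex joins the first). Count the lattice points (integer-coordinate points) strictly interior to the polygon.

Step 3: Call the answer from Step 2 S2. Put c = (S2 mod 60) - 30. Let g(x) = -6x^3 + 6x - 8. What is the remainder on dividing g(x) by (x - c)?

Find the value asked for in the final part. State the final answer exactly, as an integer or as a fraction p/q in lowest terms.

Step 1: total draws C(9,4) = 126; complement C(7,4) = 35; favorable 126 - 35 = 91; P = 13/18; answer 13/18
Step 2: S1 = 13/18; threaded value p + q = 31; d = 9; cross terms: (-15*9 - -38*-39)=-1617, (-38*-11 - -37*9)=751, (-37*-39 - -15*-11)=1278; twice the area = |412| = 412; area = 206; boundary points = 1 + 1 + 2 = 4; strictly interior points = area - boundary/2 + 1 = 205; answer 205
Step 3: S2 = 205; c = -5; remainder = value at the root: -6*(-5)^3 + 6*(-5)^1 - 8 = (750) + (-30) + (-8) = 712; answer 712

712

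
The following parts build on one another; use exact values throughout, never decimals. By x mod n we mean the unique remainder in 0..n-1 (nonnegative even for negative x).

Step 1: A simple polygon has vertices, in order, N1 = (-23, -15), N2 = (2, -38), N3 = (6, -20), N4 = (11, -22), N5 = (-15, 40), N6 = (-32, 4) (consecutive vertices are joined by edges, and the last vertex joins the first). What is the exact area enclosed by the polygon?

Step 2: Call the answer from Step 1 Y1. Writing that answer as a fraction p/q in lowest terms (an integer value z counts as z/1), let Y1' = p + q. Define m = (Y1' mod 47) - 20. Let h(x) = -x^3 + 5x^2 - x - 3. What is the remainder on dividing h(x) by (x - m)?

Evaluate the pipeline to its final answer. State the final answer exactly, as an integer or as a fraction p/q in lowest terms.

-4233

Step 1: cross terms: (-23*-38 - 2*-15)=904, (2*-20 - 6*-38)=188, (6*-22 - 11*-20)=88, (11*40 - -15*-22)=110, (-15*4 - -32*40)=1220, (-32*-15 - -23*4)=572; twice the area = |3082| = 3082; area = 1541; answer 1541
Step 2: Y1 = 1541; threaded value p + q = 1542; m = 18; remainder = value at the root: -1*(18)^3 + 5*(18)^2 - 1*(18)^1 - 3 = (-5832) + (1620) + (-18) + (-3) = -4233; answer -4233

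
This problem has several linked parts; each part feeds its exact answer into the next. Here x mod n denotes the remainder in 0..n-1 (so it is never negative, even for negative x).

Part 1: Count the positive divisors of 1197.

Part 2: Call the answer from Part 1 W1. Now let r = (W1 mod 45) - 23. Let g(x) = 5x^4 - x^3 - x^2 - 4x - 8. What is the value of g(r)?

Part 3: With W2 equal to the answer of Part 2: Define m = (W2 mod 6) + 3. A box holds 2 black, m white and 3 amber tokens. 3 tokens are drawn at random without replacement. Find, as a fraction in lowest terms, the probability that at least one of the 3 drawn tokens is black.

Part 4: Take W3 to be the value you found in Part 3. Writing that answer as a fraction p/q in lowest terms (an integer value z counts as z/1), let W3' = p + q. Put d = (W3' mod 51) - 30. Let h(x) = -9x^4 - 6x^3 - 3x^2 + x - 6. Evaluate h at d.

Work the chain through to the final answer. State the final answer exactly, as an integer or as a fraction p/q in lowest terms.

-23

Part 1: 1197 = 3^2 * 7 * 19; number of divisors = (2+1) * (1+1) * (1+1) = 12; answer 12
Part 2: W1 = 12; r = -11; 5*(-11)^4 - 1*(-11)^3 - 1*(-11)^2 - 4*(-11)^1 - 8 = (73205) + (1331) + (-121) + (44) + (-8) = 74451; answer 74451
Part 3: W2 = 74451; m = 6; total draws C(11,3) = 165; complement C(9,3) = 84; favorable 165 - 84 = 81; P = 27/55; answer 27/55
Part 4: W3 = 27/55; threaded value p + q = 82; d = 1; -9*(1)^4 - 6*(1)^3 - 3*(1)^2 + 1*(1)^1 - 6 = (-9) + (-6) + (-3) + (1) + (-6) = -23; answer -23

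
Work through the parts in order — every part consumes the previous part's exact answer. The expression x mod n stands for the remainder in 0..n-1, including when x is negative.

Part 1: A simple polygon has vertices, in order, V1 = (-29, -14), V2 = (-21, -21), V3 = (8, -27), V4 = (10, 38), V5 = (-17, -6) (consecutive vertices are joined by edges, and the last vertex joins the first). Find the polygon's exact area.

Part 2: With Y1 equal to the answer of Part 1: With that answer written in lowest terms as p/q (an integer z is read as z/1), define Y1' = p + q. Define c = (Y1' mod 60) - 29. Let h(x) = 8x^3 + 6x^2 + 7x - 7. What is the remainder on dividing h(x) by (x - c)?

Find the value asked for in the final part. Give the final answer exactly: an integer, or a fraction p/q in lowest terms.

200354

Part 1: cross terms: (-29*-21 - -21*-14)=315, (-21*-27 - 8*-21)=735, (8*38 - 10*-27)=574, (10*-6 - -17*38)=586, (-17*-14 - -29*-6)=64; twice the area = |2274| = 2274; area = 1137; answer 1137
Part 2: Y1 = 1137; threaded value p + q = 1138; c = 29; remainder = value at the root: 8*(29)^3 + 6*(29)^2 + 7*(29)^1 - 7 = (195112) + (5046) + (203) + (-7) = 200354; answer 200354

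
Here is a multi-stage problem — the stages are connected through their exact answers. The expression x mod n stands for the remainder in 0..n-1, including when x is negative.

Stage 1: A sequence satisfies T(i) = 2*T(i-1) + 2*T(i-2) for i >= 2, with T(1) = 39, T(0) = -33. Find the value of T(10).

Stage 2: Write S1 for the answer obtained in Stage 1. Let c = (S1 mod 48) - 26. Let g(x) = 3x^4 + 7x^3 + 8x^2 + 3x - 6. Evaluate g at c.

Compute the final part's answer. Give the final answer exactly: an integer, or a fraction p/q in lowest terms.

Stage 1: T(2) = 2*(39) + 2*(-33) = 12; iterating: T(2)=12, T(3)=102, T(4)=228, T(5)=660, T(6)=1776, T(7)=4872, T(8)=13296, T(9)=36336, T(10)=99264; answer 99264
Stage 2: S1 = 99264; c = -26; 3*(-26)^4 + 7*(-26)^3 + 8*(-26)^2 + 3*(-26)^1 - 6 = (1370928) + (-123032) + (5408) + (-78) + (-6) = 1253220; answer 1253220

1253220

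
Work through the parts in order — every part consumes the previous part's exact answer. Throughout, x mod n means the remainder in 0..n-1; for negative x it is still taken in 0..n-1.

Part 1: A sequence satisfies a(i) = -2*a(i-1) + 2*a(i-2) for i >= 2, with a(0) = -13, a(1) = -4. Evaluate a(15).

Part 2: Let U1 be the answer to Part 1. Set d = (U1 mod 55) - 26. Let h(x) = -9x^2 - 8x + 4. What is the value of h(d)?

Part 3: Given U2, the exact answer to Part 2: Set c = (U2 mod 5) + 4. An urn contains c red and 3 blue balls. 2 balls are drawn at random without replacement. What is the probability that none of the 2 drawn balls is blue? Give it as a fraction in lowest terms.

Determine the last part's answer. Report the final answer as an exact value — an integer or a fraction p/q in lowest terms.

5/12

Part 1: a(2) = -2*(-4) + 2*(-13) = -18; iterating: a(2)=-18, a(3)=28, a(4)=-92, a(5)=240, a(6)=-664, a(7)=1808, a(8)=-4944, a(9)=13504, a(10)=-36896, a(11)=100800, a(12)=-275392, a(13)=752384, a(14)=-2055552, a(15)=5615872; answer 5615872
Part 2: U1 = 5615872; d = 16; -9*(16)^2 - 8*(16)^1 + 4 = (-2304) + (-128) + (4) = -2428; answer -2428
Part 3: U2 = -2428; c = 6; total draws C(9,2) = 36; favorable C(6,2) = 15; P = 5/12; answer 5/12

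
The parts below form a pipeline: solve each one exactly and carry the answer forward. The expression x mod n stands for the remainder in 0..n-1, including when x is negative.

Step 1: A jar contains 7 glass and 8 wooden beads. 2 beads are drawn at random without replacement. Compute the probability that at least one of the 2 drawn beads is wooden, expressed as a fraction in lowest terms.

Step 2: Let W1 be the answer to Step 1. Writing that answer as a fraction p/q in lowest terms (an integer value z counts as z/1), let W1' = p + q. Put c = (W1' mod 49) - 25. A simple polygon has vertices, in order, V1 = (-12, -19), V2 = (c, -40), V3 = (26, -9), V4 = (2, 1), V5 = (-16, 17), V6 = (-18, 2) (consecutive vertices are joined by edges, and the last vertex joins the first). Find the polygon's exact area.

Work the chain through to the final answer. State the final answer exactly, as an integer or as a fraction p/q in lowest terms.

1047

Step 1: total draws C(15,2) = 105; complement C(7,2) = 21; favorable 105 - 21 = 84; P = 4/5; answer 4/5
Step 2: W1 = 4/5; threaded value p + q = 9; c = -16; cross terms: (-12*-40 - -16*-19)=176, (-16*-9 - 26*-40)=1184, (26*1 - 2*-9)=44, (2*17 - -16*1)=50, (-16*2 - -18*17)=274, (-18*-19 - -12*2)=366; twice the area = |2094| = 2094; area = 1047; answer 1047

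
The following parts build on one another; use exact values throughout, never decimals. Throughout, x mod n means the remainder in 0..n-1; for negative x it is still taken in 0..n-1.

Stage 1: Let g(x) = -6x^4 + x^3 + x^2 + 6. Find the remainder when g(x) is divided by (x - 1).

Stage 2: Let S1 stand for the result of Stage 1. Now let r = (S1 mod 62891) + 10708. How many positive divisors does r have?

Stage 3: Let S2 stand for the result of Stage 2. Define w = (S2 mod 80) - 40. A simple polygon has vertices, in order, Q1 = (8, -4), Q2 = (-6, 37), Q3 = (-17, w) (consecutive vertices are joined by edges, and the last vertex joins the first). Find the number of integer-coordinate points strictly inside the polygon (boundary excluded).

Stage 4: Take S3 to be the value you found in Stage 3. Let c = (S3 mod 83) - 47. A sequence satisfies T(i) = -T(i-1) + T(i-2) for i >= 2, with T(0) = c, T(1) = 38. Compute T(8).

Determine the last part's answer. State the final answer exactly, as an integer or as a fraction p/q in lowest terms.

Stage 1: remainder = value at the root: -6*(1)^4 + 1*(1)^3 + 1*(1)^2 + 6 = (-6) + (1) + (1) + (6) = 2; answer 2
Stage 2: S1 = 2; r = 10710; 10710 = 2 * 3^2 * 5 * 7 * 17; number of divisors = (1+1) * (2+1) * (1+1) * (1+1) * (1+1) = 48; answer 48
Stage 3: S2 = 48; w = 8; cross terms: (8*37 - -6*-4)=272, (-6*8 - -17*37)=581, (-17*-4 - 8*8)=4; twice the area = |857| = 857; area = 857/2; boundary points = 1 + 1 + 1 = 3; strictly interior points = area - boundary/2 + 1 = 428; answer 428
Stage 4: S3 = 428; c = -34; T(2) = -1*(38) + 1*(-34) = -72; iterating: T(2)=-72, T(3)=110, T(4)=-182, T(5)=292, T(6)=-474, T(7)=766, T(8)=-1240; answer -1240

-1240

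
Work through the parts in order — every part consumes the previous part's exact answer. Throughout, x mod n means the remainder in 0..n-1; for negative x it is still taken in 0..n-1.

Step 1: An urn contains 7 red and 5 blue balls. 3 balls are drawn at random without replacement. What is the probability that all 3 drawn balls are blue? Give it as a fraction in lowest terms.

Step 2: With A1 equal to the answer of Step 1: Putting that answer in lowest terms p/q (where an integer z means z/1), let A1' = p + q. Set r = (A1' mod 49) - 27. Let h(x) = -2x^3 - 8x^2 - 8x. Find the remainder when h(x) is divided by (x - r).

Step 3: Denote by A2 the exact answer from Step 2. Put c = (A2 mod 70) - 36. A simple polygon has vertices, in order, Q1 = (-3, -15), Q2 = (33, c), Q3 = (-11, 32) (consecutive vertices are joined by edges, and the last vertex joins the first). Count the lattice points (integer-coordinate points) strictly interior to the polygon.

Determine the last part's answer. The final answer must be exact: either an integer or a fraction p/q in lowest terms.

Step 1: total draws C(12,3) = 220; favorable C(5,3) = 10; P = 1/22; answer 1/22
Step 2: A1 = 1/22; threaded value p + q = 23; r = -4; remainder = value at the root: -2*(-4)^3 - 8*(-4)^2 - 8*(-4)^1 = (128) + (-128) + (32) = 32; answer 32
Step 3: A2 = 32; c = -4; cross terms: (-3*-4 - 33*-15)=507, (33*32 - -11*-4)=1012, (-11*-15 - -3*32)=261; twice the area = |1780| = 1780; area = 890; boundary points = 1 + 4 + 1 = 6; strictly interior points = area - boundary/2 + 1 = 888; answer 888

888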